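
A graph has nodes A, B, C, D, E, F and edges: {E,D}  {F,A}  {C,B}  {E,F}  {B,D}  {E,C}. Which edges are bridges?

The edges on the cycle E-C-B-D-E are not bridges since each lies on that cycle.
But removing F - A disconnects F from A; removing E - F disconnects E from F — these are bridges.

A-F, E-F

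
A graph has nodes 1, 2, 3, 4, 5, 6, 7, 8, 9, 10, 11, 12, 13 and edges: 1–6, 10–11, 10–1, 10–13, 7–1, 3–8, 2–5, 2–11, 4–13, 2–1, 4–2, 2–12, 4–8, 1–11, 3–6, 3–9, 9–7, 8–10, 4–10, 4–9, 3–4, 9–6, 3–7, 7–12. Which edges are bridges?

The edges on the cycle 3-4-2-12-7-3 are not bridges since each lies on that cycle.
But removing 2–5 disconnects 2 from 5 — this is a bridge.

2-5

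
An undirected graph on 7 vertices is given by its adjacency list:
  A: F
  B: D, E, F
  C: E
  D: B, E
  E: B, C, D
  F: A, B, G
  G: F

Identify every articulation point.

Removing B increases the component count from 1 to 2, so B is a cut vertex.
Removing E increases the component count from 1 to 2, so E is a cut vertex.
Removing F increases the component count from 1 to 3, so F is a cut vertex.
By contrast removing A leaves 1 component; it is not a cut vertex. No other vertex is a cut vertex either.

B, E, F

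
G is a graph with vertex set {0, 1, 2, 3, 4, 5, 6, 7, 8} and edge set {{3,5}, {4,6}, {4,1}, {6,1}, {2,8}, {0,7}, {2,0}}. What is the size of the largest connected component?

4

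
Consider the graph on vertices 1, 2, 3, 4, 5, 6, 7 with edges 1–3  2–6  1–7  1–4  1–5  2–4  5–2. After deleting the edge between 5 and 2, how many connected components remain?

5 and 2 are still connected via 5-1-4-2, so the component count stays at 1.

1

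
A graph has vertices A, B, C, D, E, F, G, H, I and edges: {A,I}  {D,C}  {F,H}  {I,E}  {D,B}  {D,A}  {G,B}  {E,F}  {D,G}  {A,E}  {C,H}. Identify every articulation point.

Removing D increases the component count from 1 to 2, so D is a cut vertex.
By contrast removing F leaves 1 component; it is not a cut vertex. No other vertex is a cut vertex either.

D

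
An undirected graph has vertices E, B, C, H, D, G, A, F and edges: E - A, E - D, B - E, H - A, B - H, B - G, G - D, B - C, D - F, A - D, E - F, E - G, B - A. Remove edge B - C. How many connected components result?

Before removal there is 1 component.
B - C is a bridge — removing it separates B's side from C's side.
After removal: 2 components.

2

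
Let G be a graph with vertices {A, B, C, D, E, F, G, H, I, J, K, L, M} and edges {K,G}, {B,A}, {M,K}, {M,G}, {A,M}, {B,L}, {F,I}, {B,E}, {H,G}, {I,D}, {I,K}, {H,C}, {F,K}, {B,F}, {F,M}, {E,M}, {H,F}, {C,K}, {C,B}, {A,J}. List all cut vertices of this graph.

A, B, I

Removing A increases the component count from 1 to 2, so A is a cut vertex.
Removing B increases the component count from 1 to 2, so B is a cut vertex.
Removing I increases the component count from 1 to 2, so I is a cut vertex.
By contrast removing F leaves 1 component; it is not a cut vertex. No other vertex is a cut vertex either.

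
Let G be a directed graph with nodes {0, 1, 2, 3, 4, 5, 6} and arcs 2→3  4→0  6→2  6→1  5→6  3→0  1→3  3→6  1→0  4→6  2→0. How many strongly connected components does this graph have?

4

{1, 2, 3, 6} are all mutually reachable — one SCC of size 4.
{4} is an SCC by itself.
{0} is an SCC by itself.
{5} is an SCC by itself.
That gives 4 strongly connected components.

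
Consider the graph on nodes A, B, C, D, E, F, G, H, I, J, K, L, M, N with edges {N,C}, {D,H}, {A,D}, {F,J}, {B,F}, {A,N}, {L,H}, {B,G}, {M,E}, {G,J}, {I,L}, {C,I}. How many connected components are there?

4

K is isolated — a component by itself.
Starting from E we can reach E, M. That is one component of size 2.
Starting from B we can reach B, F, G, J. That is one component of size 4.
Starting from A we can reach A, C, D, H, I, L, N. That is one component of size 7.
Total: 4 components.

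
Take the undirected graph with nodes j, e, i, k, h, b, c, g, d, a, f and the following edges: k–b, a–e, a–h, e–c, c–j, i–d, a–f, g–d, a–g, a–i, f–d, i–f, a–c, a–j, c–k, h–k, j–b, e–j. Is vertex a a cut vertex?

Yes

Deleting a raises the number of components from 1 to 2, so a is a cut vertex.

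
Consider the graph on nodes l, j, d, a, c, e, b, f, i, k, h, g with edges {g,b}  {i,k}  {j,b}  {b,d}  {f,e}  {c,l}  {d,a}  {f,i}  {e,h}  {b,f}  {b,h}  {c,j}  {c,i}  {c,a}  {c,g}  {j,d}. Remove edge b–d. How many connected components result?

1

b and d are still connected via b-j-d, so the component count stays at 1.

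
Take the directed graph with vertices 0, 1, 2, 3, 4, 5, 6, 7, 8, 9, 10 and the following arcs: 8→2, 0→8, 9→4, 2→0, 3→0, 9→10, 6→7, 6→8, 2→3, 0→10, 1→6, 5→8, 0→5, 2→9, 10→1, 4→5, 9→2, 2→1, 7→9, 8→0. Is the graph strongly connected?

From 6 we can reach every vertex (0, 1, 2, 3, 4, 5, 6, 7, 8, 9, 10), and every vertex can reach 6 (0, 1, 2, 3, 4, 5, 6, 7, 8, 9, 10). So the whole graph is one strongly connected component.

Yes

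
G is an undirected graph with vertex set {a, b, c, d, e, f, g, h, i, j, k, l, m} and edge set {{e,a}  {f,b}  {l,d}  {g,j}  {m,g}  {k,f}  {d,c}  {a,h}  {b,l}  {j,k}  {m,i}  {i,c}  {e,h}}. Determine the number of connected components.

2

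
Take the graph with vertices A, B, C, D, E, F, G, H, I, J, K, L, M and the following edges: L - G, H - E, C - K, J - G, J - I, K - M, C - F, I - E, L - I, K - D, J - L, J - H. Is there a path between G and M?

The component containing G is {E, G, H, I, J, L}, and M is not in it.

No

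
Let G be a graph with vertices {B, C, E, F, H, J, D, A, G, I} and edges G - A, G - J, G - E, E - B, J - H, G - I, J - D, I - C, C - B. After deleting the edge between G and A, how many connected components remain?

3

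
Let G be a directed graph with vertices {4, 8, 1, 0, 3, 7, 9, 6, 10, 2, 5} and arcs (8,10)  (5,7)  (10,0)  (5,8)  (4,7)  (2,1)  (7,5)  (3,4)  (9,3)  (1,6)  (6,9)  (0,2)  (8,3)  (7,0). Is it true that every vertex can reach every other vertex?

Yes

From 9 we can reach every vertex (0, 1, 2, 3, 4, 5, 6, 7, 8, 9, 10), and every vertex can reach 9 (0, 1, 2, 3, 4, 5, 6, 7, 8, 9, 10). So the whole graph is one strongly connected component.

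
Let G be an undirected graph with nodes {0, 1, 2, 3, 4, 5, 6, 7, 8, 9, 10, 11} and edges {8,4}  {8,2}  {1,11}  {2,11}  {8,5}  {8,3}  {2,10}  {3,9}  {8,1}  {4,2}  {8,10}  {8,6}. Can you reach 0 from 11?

The component containing 11 is {1, 2, 3, 4, 5, 6, 8, 9, 10, 11}, and 0 is not in it.

No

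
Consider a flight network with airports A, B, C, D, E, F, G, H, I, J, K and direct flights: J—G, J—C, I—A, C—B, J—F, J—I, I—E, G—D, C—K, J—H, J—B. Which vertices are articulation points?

C, G, I, J

Removing C increases the component count from 1 to 2, so C is a cut vertex.
Removing G increases the component count from 1 to 2, so G is a cut vertex.
Removing I increases the component count from 1 to 3, so I is a cut vertex.
Likewise J is a cut vertex.
By contrast removing E leaves 1 component; it is not a cut vertex. No other vertex is a cut vertex either.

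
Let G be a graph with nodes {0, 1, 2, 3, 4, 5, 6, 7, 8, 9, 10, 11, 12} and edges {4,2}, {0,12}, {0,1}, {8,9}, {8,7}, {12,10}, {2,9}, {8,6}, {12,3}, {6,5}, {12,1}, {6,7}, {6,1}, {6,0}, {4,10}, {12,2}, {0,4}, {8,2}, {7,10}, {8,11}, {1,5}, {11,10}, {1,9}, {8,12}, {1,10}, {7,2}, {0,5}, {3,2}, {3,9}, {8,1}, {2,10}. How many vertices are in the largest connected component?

13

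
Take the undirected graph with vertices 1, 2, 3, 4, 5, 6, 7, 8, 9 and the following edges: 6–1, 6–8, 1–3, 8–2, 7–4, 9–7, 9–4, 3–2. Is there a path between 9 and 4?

Yes

From 9 we can reach 4, 7, 9, which includes 4.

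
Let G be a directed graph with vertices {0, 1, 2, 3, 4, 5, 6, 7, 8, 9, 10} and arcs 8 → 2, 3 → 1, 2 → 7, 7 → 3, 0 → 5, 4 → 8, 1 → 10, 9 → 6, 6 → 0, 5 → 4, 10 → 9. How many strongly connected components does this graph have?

{0, 1, 2, 3, 4, 5, 6, 7, 8, 9, 10} are all mutually reachable — one SCC of size 11.
That gives 1 strongly connected component.

1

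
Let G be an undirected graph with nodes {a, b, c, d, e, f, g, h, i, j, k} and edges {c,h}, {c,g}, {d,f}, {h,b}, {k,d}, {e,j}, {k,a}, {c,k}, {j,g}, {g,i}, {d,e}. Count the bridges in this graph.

The edges on the cycle c-k-d-e-j-g-c are not bridges since each lies on that cycle.
But removing h–b disconnects h from b; removing g–i disconnects g from i; removing a–k disconnects a from k; removing d–f disconnects d from f — these are bridges.
In total 5 edges are bridges.

5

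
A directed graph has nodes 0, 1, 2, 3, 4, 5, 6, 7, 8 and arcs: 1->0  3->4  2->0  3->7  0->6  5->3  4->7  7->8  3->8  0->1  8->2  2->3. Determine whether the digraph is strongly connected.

No

There is no directed path from 6 to 5, so the graph is not strongly connected.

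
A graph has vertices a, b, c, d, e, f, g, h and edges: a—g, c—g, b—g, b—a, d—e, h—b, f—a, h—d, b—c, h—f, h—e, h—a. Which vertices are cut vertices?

h

Removing h increases the component count from 1 to 2, so h is a cut vertex.
By contrast removing b leaves 1 component; it is not a cut vertex. No other vertex is a cut vertex either.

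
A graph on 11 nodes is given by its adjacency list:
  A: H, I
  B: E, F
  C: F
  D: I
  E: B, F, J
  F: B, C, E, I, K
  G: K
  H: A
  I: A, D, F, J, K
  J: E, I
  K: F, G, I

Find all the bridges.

A-H, A-I, C-F, D-I, G-K

The edges on the cycle J-I-F-B-E-J are not bridges since each lies on that cycle.
But removing I-D disconnects I from D; removing I-A disconnects I from A; removing K-G disconnects K from G; removing A-H disconnects A from H — these are bridges.
In total 5 edges are bridges.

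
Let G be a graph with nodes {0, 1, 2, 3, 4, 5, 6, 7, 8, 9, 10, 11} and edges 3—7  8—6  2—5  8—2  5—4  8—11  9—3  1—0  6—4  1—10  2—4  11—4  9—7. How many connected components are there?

Starting from 0 we can reach 0, 1, 10. That is one component of size 3.
Starting from 3 we can reach 3, 7, 9. That is one component of size 3.
Starting from 2 we can reach 2, 4, 5, 6, 8, 11. That is one component of size 6.
Total: 3 components.

3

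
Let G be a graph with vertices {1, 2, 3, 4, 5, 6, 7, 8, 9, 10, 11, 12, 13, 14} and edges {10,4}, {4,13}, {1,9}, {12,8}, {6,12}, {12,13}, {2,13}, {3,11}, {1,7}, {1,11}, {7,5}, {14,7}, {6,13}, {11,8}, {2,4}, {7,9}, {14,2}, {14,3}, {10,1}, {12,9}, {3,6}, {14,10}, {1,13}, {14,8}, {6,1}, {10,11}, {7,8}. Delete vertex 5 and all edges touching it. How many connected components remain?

1

With 5 gone, the remaining components are: {1, 2, 3, 4, 6, 7, 8, 9, 10, 11, 12, 13, 14}.
That is 1 component.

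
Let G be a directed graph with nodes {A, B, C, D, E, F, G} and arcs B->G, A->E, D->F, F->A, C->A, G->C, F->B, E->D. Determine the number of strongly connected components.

1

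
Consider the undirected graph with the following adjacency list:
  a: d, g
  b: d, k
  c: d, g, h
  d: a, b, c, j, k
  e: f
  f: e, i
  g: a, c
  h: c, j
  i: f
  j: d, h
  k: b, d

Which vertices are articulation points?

d, f

Removing d increases the component count from 2 to 3, so d is a cut vertex.
Removing f increases the component count from 2 to 3, so f is a cut vertex.
By contrast removing g leaves 2 components; it is not a cut vertex. No other vertex is a cut vertex either.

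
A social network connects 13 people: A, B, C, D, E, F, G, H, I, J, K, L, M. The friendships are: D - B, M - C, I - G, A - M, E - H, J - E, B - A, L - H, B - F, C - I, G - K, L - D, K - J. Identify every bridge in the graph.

B-F

The edges on the cycle L-D-B-A-M-C-I-G-K-J-E-H-L are not bridges since each lies on that cycle.
But removing B - F disconnects B from F — this is a bridge.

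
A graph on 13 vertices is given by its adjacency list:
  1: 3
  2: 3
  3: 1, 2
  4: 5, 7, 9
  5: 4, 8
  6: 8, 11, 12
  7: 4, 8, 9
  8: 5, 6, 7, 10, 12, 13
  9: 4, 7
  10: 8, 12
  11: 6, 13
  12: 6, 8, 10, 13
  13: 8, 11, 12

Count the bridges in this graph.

2

The edges on the cycle 8-10-12-8 are not bridges since each lies on that cycle.
But removing 1-3 disconnects 1 from 3; removing 3-2 disconnects 3 from 2 — these are bridges.
That makes 2 bridges.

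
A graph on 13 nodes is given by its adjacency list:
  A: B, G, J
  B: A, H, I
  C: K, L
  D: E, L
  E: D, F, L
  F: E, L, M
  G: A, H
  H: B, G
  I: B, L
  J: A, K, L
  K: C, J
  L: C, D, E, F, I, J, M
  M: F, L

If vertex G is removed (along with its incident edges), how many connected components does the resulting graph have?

With G gone, the remaining components are: {A, B, C, D, E, F, H, I, J, K, L, M}.
That is 1 component.

1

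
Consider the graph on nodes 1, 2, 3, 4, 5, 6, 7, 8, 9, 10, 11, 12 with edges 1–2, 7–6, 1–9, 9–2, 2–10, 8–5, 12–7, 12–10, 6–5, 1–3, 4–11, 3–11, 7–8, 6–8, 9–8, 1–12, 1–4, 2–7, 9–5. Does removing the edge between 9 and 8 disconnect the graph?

No

After removing 9–8, the path 9-5-8 still connects them, so the edge is not a bridge.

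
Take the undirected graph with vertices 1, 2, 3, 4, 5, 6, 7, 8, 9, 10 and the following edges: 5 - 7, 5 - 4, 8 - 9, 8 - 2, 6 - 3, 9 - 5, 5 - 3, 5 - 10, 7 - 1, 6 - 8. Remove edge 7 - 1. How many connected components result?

Before removal there is 1 component.
7 - 1 is a bridge — removing it separates 7's side from 1's side.
After removal: 2 components.

2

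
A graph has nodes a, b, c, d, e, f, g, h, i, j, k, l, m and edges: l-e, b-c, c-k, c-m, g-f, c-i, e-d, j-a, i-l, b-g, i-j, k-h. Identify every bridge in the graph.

a-j, b-c, b-g, c-i, c-k, c-m, d-e, e-l, f-g, h-k, i-j, i-l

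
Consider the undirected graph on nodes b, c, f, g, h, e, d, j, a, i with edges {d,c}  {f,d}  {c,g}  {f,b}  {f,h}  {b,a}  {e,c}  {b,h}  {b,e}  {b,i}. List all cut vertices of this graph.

b, c

Removing b increases the component count from 2 to 4, so b is a cut vertex.
Removing c increases the component count from 2 to 3, so c is a cut vertex.
By contrast removing h leaves 2 components; it is not a cut vertex. No other vertex is a cut vertex either.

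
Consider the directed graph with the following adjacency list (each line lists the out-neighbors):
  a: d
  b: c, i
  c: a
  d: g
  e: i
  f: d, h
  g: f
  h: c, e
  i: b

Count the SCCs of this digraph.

{a, b, c, d, e, f, g, h, i} are all mutually reachable — one SCC of size 9.
That gives 1 strongly connected component.

1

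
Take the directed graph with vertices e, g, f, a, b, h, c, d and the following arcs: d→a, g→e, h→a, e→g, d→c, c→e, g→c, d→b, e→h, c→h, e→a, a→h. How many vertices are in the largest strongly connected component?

3

{c, e, g} are all mutually reachable — one SCC of size 3.
{a, h} are all mutually reachable — one SCC of size 2.
{b} is an SCC by itself.
{f} is an SCC by itself.
{d} is an SCC by itself.
The largest has 3 vertices.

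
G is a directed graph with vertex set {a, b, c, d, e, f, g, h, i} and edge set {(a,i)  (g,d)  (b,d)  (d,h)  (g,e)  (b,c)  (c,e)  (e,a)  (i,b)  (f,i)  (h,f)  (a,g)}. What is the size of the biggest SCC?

9

{a, b, c, d, e, f, g, h, i} are all mutually reachable — one SCC of size 9.
The largest has 9 vertices.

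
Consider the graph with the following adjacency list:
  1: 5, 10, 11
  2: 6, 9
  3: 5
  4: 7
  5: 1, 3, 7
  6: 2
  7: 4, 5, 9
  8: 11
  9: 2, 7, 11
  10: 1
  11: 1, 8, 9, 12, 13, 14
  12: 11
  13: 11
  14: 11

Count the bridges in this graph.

The edges on the cycle 9-11-1-5-7-9 are not bridges since each lies on that cycle.
But removing 1-10 disconnects 1 from 10; removing 7-4 disconnects 7 from 4; removing 3-5 disconnects 3 from 5; removing 11-12 disconnects 11 from 12 — these are bridges.
In total 9 edges are bridges.

9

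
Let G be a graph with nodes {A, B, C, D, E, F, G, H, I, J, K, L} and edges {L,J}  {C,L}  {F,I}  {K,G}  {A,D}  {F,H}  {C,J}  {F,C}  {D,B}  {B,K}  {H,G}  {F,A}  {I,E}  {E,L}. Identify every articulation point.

F

Removing F increases the component count from 1 to 2, so F is a cut vertex.
By contrast removing E leaves 1 component; it is not a cut vertex. No other vertex is a cut vertex either.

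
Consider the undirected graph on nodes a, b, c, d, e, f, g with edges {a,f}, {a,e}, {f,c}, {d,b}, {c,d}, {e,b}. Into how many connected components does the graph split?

2

g is isolated — a component by itself.
Starting from a we can reach a, b, c, d, e, f. That is one component of size 6.
Total: 2 components.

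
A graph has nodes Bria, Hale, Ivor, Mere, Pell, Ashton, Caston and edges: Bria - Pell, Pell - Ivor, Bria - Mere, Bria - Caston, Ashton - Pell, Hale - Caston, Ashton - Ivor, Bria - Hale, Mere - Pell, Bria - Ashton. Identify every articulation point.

Removing Bria increases the component count from 1 to 2, so Bria is a cut vertex.
By contrast removing Pell leaves 1 component; it is not a cut vertex. No other vertex is a cut vertex either.

Bria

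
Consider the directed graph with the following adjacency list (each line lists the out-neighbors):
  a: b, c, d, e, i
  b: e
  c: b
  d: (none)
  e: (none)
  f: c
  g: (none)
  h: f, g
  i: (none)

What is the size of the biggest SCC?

1

{i} is an SCC by itself.
{b} is an SCC by itself.
{c} is an SCC by itself.
{d} is an SCC by itself.
{a} is an SCC by itself.
(and 4 more singleton SCCs)
The largest has 1 vertex.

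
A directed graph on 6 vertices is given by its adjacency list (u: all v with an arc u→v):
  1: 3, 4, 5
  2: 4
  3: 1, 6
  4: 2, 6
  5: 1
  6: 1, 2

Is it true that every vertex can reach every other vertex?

From 4 we can reach every vertex (1, 2, 3, 4, 5, 6), and every vertex can reach 4 (1, 2, 3, 4, 5, 6). So the whole graph is one strongly connected component.

Yes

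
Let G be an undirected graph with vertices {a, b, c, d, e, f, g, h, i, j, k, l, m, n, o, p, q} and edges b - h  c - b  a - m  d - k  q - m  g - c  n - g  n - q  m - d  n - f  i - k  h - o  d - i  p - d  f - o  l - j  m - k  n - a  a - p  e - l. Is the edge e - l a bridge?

Yes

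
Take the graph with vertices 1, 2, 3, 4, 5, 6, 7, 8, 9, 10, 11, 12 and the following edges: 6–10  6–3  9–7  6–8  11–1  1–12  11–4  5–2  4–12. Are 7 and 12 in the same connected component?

No

The component containing 7 is {7, 9}, and 12 is not in it.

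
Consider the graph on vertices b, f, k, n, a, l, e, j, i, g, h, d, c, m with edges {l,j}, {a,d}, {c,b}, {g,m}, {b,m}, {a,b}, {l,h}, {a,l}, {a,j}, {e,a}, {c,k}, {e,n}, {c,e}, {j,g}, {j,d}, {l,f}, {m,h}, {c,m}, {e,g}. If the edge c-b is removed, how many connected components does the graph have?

2

c and b are still connected via c-m-b, so the component count stays at 2.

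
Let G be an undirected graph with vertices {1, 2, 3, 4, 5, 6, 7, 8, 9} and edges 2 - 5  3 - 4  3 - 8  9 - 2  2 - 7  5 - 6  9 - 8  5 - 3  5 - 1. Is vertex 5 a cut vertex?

Deleting 5 raises the number of components from 1 to 3, so 5 is a cut vertex.

Yes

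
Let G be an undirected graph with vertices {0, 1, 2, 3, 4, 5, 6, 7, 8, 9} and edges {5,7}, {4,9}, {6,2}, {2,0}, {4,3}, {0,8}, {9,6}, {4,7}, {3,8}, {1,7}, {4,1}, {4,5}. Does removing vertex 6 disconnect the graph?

No

Deleting 6 leaves 1 component (was 1) (its neighbors 2, 9 remain connected to each other), so 6 is not a cut vertex.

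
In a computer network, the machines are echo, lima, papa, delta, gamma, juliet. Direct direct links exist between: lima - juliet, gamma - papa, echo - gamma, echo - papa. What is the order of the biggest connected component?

3

delta is isolated — a component by itself.
Starting from lima we can reach lima, juliet. That is one component of size 2.
Starting from echo we can reach echo, papa, gamma. That is one component of size 3.
The largest has 3 vertices.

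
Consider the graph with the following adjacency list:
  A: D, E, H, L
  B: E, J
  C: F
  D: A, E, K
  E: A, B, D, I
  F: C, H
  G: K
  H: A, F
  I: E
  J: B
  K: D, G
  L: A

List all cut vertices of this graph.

Removing A increases the component count from 1 to 3, so A is a cut vertex.
Removing B increases the component count from 1 to 2, so B is a cut vertex.
Removing D increases the component count from 1 to 2, so D is a cut vertex.
Likewise E, F, H, K are cut vertices.
By contrast removing G leaves 1 component; it is not a cut vertex. No other vertex is a cut vertex either.

A, B, D, E, F, H, K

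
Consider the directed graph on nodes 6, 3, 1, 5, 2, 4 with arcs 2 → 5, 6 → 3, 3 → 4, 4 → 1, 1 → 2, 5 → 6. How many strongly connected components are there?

1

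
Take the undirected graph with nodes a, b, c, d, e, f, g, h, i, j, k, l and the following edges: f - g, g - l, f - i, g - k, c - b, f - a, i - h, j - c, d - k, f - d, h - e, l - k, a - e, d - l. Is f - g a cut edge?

No

After removing f - g, the path f-d-l-g still connects them, so the edge is not a bridge.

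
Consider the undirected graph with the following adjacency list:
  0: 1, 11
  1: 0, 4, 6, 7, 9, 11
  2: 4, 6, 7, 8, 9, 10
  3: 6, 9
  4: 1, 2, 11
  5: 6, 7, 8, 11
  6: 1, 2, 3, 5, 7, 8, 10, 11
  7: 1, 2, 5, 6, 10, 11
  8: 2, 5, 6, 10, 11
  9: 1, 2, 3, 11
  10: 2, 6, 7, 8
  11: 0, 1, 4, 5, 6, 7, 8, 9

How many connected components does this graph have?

Starting from 0 we can reach 0, 1, 2, 3, 4, 5, 6, 7, 8, 9, 10, 11. That is one component of size 12.
Total: 1 component.

1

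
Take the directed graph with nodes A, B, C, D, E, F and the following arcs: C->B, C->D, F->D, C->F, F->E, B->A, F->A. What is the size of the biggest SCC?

1

{A} is an SCC by itself.
{F} is an SCC by itself.
{B} is an SCC by itself.
{D} is an SCC by itself.
{C} is an SCC by itself.
(and 1 more singleton SCC)
The largest has 1 vertex.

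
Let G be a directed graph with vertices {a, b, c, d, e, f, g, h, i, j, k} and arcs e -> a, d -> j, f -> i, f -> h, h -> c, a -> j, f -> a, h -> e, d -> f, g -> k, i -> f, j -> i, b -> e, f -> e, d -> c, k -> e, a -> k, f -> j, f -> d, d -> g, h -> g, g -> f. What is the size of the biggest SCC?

9

{a, d, e, f, g, h, i, j, k} are all mutually reachable — one SCC of size 9.
{b} is an SCC by itself.
{c} is an SCC by itself.
The largest has 9 vertices.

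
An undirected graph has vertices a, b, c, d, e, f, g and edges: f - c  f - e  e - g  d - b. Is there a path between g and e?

Yes

From g we can reach c, e, f, g, which includes e.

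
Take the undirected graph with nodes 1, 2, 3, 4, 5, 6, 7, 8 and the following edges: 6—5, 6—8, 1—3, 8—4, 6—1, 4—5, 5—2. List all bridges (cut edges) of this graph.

1-3, 1-6, 2-5

The edges on the cycle 6-8-4-5-6 are not bridges since each lies on that cycle.
But removing 1—3 disconnects 1 from 3; removing 5—2 disconnects 5 from 2; removing 6—1 disconnects 6 from 1 — these are bridges.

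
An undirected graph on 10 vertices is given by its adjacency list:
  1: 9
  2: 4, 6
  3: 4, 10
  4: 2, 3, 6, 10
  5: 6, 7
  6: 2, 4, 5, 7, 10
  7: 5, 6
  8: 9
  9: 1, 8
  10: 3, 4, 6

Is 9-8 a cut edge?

Yes

Removing 9-8 leaves no path between 9 and 8: the component count goes from 2 to 3. So it is a bridge.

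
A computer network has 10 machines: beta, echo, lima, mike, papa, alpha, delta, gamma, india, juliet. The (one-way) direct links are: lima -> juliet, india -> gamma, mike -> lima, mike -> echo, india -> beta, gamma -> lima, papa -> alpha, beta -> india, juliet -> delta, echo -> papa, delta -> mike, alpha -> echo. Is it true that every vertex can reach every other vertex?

No

There is no directed path from gamma to india, so the graph is not strongly connected.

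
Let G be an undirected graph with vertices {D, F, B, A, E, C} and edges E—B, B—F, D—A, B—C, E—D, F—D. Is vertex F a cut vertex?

Deleting F leaves 1 component (was 1) (its neighbors B, D remain connected to each other), so F is not a cut vertex.

No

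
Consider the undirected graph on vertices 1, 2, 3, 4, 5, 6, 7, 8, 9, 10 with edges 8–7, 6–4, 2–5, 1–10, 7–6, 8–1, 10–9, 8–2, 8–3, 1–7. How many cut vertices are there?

Removing 1 increases the component count from 1 to 2, so 1 is a cut vertex.
Removing 2 increases the component count from 1 to 2, so 2 is a cut vertex.
Removing 6 increases the component count from 1 to 2, so 6 is a cut vertex.
Likewise 7, 8, 10 are cut vertices.
By contrast removing 9 leaves 1 component; it is not a cut vertex. No other vertex is a cut vertex either.

6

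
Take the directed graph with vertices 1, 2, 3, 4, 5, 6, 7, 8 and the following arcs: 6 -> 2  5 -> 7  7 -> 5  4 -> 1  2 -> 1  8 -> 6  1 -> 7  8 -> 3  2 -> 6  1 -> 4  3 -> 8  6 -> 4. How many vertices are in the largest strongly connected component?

{2, 6} are all mutually reachable — one SCC of size 2.
{3, 8} are all mutually reachable — one SCC of size 2.
{1, 4} are all mutually reachable — one SCC of size 2.
{5, 7} are all mutually reachable — one SCC of size 2.
The largest has 2 vertices.

2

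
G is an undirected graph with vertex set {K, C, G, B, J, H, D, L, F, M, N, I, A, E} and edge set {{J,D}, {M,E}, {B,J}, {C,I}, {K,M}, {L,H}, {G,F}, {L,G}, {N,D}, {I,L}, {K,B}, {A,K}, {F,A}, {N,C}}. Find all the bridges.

E-M, H-L, K-M

The edges on the cycle N-C-I-L-G-F-A-K-B-J-D-N are not bridges since each lies on that cycle.
But removing M-K disconnects M from K; removing L-H disconnects L from H; removing M-E disconnects M from E — these are bridges.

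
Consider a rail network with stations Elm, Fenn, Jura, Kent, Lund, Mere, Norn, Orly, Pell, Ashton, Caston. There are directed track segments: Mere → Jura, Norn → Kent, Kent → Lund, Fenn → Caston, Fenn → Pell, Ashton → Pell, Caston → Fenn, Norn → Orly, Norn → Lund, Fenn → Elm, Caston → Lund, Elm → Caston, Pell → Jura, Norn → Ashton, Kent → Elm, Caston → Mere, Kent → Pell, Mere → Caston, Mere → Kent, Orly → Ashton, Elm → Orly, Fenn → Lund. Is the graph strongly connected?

No

There is no directed path from Elm to Norn, so the graph is not strongly connected.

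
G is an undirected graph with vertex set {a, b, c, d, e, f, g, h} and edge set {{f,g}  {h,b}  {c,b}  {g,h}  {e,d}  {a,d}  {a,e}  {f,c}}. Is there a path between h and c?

From h we can reach b, c, f, g, h, which includes c.

Yes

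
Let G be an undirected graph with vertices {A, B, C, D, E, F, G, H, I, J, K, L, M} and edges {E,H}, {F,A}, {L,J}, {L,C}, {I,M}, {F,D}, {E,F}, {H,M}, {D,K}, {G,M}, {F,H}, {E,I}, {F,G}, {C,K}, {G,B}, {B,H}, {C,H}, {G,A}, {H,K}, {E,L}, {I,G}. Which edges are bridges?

The edges on the cycle E-I-M-H-F-E are not bridges since each lies on that cycle.
But removing L—J disconnects L from J — this is a bridge.

J-L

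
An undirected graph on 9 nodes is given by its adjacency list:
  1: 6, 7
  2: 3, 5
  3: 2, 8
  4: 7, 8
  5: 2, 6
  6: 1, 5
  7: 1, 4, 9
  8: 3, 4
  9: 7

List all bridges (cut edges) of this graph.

The edges on the cycle 3-2-5-6-1-7-4-8-3 are not bridges since each lies on that cycle.
But removing 9-7 disconnects 9 from 7 — this is a bridge.

7-9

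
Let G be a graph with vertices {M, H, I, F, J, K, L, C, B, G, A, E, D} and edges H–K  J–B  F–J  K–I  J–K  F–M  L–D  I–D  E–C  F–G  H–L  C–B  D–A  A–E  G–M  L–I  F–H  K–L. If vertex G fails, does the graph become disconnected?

Deleting G leaves 1 component (was 1) (its neighbors F, M remain connected to each other), so G is not a cut vertex.

No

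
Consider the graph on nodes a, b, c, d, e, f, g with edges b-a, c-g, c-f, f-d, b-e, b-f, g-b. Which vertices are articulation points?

Removing b increases the component count from 1 to 3, so b is a cut vertex.
Removing f increases the component count from 1 to 2, so f is a cut vertex.
By contrast removing d leaves 1 component; it is not a cut vertex. No other vertex is a cut vertex either.

b, f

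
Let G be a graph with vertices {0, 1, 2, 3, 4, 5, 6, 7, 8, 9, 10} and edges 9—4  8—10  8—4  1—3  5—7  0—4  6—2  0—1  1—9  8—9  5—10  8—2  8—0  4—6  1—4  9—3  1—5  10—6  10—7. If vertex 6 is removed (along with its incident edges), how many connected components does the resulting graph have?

1

With 6 gone, the remaining components are: {0, 1, 2, 3, 4, 5, 7, 8, 9, 10}.
That is 1 component.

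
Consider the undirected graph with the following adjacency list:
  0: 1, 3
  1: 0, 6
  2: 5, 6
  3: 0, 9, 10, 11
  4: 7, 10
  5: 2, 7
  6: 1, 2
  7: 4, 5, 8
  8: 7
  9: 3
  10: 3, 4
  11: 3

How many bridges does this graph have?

The edges on the cycle 2-5-7-4-10-3-0-1-6-2 are not bridges since each lies on that cycle.
But removing 9-3 disconnects 9 from 3; removing 8-7 disconnects 8 from 7; removing 11-3 disconnects 11 from 3 — these are bridges.
That makes 3 bridges.

3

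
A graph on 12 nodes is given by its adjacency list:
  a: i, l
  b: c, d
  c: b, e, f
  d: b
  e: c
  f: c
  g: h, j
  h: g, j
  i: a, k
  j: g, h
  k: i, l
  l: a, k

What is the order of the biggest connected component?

5

Starting from g we can reach g, h, j. That is one component of size 3.
Starting from a we can reach a, i, k, l. That is one component of size 4.
Starting from b we can reach b, c, d, e, f. That is one component of size 5.
The largest has 5 vertices.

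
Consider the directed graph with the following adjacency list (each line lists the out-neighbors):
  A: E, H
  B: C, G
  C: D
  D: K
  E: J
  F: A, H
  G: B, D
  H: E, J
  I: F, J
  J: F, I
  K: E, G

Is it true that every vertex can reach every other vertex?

There is no directed path from I to D, so the graph is not strongly connected.

No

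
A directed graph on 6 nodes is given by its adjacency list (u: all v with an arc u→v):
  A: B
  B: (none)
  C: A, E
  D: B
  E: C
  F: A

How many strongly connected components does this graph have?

{C, E} are all mutually reachable — one SCC of size 2.
{F} is an SCC by itself.
{D} is an SCC by itself.
{B} is an SCC by itself.
{A} is an SCC by itself.
That gives 5 strongly connected components.

5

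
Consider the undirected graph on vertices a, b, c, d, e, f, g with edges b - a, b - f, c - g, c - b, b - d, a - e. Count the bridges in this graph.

6

removing a - b disconnects a from b; removing b - c disconnects b from c; removing f - b disconnects f from b; removing d - b disconnects d from b — these are bridges.
In total 6 edges are bridges.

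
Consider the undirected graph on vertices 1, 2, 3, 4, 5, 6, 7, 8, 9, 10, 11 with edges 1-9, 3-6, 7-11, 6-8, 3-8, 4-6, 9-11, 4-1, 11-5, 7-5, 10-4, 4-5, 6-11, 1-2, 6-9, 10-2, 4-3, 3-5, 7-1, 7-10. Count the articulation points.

Removing 2, for instance, still leaves 1 component. No single vertex removal increases the component count — the graph has no articulation points.

0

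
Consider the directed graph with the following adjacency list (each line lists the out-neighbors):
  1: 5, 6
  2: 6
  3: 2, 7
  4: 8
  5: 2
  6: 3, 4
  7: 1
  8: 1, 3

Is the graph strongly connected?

From 7 we can reach every vertex (1, 2, 3, 4, 5, 6, 7, 8), and every vertex can reach 7 (1, 2, 3, 4, 5, 6, 7, 8). So the whole graph is one strongly connected component.

Yes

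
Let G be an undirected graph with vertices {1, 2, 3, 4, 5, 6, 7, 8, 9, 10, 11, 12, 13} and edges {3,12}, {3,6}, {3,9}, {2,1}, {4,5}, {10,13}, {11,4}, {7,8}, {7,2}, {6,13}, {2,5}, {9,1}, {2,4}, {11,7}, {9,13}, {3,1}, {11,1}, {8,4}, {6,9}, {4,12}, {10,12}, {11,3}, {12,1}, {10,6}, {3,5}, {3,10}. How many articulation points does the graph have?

Removing 9, for instance, still leaves 1 component. No single vertex removal increases the component count — the graph has no articulation points.

0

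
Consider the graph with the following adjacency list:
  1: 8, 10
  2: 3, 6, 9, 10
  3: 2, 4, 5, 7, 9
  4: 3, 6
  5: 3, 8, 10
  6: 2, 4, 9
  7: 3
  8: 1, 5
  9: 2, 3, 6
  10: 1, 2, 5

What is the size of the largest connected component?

Starting from 1 we can reach 1, 2, 3, 4, 5, 6, 7, 8, 9, 10. That is one component of size 10.
The largest has 10 vertices.

10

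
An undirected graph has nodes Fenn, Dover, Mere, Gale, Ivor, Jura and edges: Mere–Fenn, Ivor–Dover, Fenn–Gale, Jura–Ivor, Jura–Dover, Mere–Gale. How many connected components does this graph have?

Starting from Ivor we can reach Ivor, Jura, Dover. That is one component of size 3.
Starting from Fenn we can reach Fenn, Gale, Mere. That is one component of size 3.
Total: 2 components.

2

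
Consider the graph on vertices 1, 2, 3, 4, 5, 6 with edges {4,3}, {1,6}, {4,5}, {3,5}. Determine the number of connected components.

2 is isolated — a component by itself.
Starting from 1 we can reach 1, 6. That is one component of size 2.
Starting from 3 we can reach 3, 4, 5. That is one component of size 3.
Total: 3 components.

3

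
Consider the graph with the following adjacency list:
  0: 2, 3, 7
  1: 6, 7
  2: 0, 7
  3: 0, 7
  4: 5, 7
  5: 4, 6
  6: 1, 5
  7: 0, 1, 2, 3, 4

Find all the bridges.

The edges on the cycle 7-4-5-6-1-7 are not bridges since each lies on that cycle.
Every edge lies on some cycle, so there are no bridges.

none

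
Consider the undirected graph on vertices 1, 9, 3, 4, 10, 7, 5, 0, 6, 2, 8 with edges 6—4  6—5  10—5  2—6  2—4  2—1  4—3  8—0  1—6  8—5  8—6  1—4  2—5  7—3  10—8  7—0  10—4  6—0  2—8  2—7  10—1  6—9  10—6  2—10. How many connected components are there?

1

Starting from 0 we can reach 0, 1, 2, 3, 4, 5, 6, 7, 8, 9, 10. That is one component of size 11.
Total: 1 component.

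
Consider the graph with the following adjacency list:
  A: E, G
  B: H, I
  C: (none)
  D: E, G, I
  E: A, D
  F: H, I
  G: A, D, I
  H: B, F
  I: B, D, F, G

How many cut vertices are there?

1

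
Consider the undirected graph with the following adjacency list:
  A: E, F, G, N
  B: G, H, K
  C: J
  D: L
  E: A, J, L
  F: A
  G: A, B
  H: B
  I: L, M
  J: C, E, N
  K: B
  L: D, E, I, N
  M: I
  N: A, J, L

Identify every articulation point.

Removing A increases the component count from 1 to 3, so A is a cut vertex.
Removing B increases the component count from 1 to 3, so B is a cut vertex.
Removing G increases the component count from 1 to 2, so G is a cut vertex.
Likewise I, J, L are cut vertices.
By contrast removing C leaves 1 component; it is not a cut vertex. No other vertex is a cut vertex either.

A, B, G, I, J, L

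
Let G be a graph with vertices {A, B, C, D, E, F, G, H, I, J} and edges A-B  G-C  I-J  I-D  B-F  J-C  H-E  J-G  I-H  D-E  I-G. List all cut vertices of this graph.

B, I

Removing B increases the component count from 2 to 3, so B is a cut vertex.
Removing I increases the component count from 2 to 3, so I is a cut vertex.
By contrast removing D leaves 2 components; it is not a cut vertex. No other vertex is a cut vertex either.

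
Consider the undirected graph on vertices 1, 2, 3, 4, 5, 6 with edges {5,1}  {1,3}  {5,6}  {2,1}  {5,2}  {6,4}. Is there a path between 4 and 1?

Yes

From 4 we can reach 1, 2, 3, 4, 5, 6, which includes 1.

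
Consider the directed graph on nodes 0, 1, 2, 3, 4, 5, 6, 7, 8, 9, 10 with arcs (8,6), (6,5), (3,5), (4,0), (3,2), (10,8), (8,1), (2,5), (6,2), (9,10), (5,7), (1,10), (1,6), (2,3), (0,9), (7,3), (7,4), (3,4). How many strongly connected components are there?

1

{0, 1, 2, 3, 4, 5, 6, 7, 8, 9, 10} are all mutually reachable — one SCC of size 11.
That gives 1 strongly connected component.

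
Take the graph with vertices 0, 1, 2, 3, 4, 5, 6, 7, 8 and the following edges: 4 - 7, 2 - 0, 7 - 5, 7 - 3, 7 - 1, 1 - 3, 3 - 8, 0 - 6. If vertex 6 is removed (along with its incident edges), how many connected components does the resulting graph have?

2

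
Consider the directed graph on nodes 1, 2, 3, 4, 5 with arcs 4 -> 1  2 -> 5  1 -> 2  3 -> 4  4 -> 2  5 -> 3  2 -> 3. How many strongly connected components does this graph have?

{1, 2, 3, 4, 5} are all mutually reachable — one SCC of size 5.
That gives 1 strongly connected component.

1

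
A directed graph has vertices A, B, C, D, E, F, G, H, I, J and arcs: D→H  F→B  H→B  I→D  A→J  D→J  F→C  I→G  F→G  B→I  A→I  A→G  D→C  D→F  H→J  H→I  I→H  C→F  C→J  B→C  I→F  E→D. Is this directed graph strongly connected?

There is no directed path from D to E, so the graph is not strongly connected.

No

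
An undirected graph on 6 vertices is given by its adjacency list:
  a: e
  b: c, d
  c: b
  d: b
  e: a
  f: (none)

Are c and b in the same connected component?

From c we can reach b, c, d, which includes b.

Yes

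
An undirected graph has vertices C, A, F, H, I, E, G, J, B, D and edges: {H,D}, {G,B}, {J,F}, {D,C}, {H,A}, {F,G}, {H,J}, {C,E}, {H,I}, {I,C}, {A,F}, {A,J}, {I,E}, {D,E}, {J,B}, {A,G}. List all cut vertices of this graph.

Removing H increases the component count from 1 to 2, so H is a cut vertex.
By contrast removing I leaves 1 component; it is not a cut vertex. No other vertex is a cut vertex either.

H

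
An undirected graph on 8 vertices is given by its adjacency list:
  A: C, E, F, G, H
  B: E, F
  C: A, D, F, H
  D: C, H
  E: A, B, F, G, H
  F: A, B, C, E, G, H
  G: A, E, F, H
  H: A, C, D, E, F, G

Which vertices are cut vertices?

none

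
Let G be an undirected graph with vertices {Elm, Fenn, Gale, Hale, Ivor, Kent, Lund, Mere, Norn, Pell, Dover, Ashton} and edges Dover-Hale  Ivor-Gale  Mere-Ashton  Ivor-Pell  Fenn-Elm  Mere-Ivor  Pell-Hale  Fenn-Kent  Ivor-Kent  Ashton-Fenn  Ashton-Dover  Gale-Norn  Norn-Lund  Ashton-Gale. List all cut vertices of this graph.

Removing Fenn increases the component count from 1 to 2, so Fenn is a cut vertex.
Removing Gale increases the component count from 1 to 2, so Gale is a cut vertex.
Removing Norn increases the component count from 1 to 2, so Norn is a cut vertex.
By contrast removing Hale leaves 1 component; it is not a cut vertex. No other vertex is a cut vertex either.

Fenn, Gale, Norn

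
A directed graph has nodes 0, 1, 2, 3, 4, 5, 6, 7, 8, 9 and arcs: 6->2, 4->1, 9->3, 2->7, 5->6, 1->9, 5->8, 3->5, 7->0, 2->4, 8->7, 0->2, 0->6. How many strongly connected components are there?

{0, 1, 2, 3, 4, 5, 6, 7, 8, 9} are all mutually reachable — one SCC of size 10.
That gives 1 strongly connected component.

1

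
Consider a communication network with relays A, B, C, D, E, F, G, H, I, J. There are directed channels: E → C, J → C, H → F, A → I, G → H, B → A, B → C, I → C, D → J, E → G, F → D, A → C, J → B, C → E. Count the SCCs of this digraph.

1

{A, B, C, D, E, F, G, H, I, J} are all mutually reachable — one SCC of size 10.
That gives 1 strongly connected component.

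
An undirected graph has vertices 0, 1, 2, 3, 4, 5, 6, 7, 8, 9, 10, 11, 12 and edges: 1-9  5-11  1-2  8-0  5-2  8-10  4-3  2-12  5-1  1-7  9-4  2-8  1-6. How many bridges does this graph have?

10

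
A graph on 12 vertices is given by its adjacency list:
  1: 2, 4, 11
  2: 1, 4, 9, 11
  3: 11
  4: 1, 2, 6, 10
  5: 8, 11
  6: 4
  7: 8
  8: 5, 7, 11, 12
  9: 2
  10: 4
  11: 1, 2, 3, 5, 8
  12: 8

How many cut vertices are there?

4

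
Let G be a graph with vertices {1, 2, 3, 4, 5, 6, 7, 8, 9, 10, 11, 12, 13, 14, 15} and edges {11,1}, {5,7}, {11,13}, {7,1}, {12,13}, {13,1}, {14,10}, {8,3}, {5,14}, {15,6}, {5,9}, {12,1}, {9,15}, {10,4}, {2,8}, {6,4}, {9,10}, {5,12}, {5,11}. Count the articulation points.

2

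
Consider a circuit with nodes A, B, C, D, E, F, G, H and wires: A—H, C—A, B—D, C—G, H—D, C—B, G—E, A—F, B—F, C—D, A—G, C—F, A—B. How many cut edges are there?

The edges on the cycle C-A-H-D-B-C are not bridges since each lies on that cycle.
But removing E—G disconnects E from G — this is a bridge.

1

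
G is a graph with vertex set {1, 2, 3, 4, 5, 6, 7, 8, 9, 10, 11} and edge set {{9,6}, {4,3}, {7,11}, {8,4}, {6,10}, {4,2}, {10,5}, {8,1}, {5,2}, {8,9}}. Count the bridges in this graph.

3

The edges on the cycle 8-9-6-10-5-2-4-8 are not bridges since each lies on that cycle.
But removing 3—4 disconnects 3 from 4; removing 7—11 disconnects 7 from 11; removing 8—1 disconnects 8 from 1 — these are bridges.
That makes 3 bridges.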